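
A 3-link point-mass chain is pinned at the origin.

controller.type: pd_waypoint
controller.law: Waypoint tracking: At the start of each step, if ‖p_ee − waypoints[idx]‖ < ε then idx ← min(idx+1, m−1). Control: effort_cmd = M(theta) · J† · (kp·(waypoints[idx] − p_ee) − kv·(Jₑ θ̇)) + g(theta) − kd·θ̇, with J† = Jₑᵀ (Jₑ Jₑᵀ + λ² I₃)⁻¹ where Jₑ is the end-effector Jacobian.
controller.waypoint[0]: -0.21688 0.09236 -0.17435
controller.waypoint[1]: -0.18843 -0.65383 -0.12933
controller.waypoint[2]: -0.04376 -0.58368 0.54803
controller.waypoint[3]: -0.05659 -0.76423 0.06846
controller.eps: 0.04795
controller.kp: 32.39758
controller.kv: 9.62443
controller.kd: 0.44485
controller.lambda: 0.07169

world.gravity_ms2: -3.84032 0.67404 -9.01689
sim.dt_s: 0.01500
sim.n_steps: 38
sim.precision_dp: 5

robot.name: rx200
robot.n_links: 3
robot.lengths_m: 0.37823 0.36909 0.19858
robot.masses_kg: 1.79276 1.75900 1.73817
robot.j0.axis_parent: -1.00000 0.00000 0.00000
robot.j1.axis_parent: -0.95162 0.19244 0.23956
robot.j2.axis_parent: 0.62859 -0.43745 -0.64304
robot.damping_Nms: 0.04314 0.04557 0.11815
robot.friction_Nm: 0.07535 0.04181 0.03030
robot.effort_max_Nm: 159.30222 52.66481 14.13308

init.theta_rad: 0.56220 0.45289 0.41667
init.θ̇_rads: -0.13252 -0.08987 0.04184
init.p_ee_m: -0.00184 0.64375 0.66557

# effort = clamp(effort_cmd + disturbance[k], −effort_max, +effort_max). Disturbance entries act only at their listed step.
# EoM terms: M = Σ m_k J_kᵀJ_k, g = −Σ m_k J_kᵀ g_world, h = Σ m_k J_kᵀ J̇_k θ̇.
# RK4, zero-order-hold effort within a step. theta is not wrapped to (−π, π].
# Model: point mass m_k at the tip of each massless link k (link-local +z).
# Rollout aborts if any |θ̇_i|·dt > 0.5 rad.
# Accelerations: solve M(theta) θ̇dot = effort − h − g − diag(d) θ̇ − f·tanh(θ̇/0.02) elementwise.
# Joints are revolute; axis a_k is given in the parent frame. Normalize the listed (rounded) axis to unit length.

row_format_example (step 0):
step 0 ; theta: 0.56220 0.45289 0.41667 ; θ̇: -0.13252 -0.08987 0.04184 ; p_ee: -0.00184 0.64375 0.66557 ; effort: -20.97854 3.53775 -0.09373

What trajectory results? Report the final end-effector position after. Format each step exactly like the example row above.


step 1 ; theta: 0.55209 0.47040 0.43082 ; θ̇: -1.20690 2.39721 1.77932 ; p_ee: -0.00233 0.64147 0.66562 ; effort: -23.16307 0.51452 -0.65397
step 2 ; theta: 0.52754 0.52030 0.46200 ; θ̇: -2.05437 4.21997 2.29299 ; p_ee: -0.00303 0.63843 0.66222 ; effort: -25.65683 -1.88310 -0.56668
step 3 ; theta: 0.49141 0.59423 0.49545 ; θ̇: -2.74960 5.59673 2.08157 ; p_ee: -0.00340 0.63466 0.65564 ; effort: -27.63144 -3.71897 -0.17324
step 4 ; theta: 0.44581 0.68615 0.52243 ; θ̇: -3.31733 6.61814 1.43854 ; p_ee: -0.00347 0.62990 0.64598 ; effort: -28.61819 -5.05629 0.33375
step 5 ; theta: 0.39264 0.79095 0.53792 ; θ̇: -3.75960 7.31730 0.56591 ; p_ee: -0.00356 0.62379 0.63333 ; effort: -28.53466 -6.03316 0.83805
step 6 ; theta: 0.33379 0.90398 0.53968 ; θ̇: -4.07749 7.72377 -0.36248 ; p_ee: -0.00411 0.61603 0.61782 ; effort: -27.53118 -6.83421 1.26580
step 7 ; theta: 0.27108 1.02118 0.52815 ; θ̇: -4.27937 7.88427 -1.19060 ; p_ee: -0.00565 0.60639 0.59971 ; effort: -25.81388 -7.62209 1.57314
step 8 ; theta: 0.20611 1.13925 0.50521 ; θ̇: -4.38252 7.85215 -1.86823 ; p_ee: -0.00856 0.59481 0.57935 ; effort: -23.61322 -8.50531 1.78546
step 9 ; theta: 0.14022 1.25576 0.47349 ; θ̇: -4.40598 7.68573 -2.35084 ; p_ee: -0.01308 0.58131 0.55716 ; effort: -21.11111 -9.51544 1.91995
step 10 ; theta: 0.07446 1.36909 0.43599 ; θ̇: -4.36808 7.43518 -2.63660 ; p_ee: -0.01928 0.56607 0.53361 ; effort: -18.47102 -10.63333 2.00253
step 11 ; theta: 0.00962 1.47829 0.39548 ; θ̇: -4.28470 7.13869 -2.75111 ; p_ee: -0.02709 0.54929 0.50913 ; effort: -15.83868 -11.81427 2.05787
step 12 ; theta: -0.05372 1.58288 0.35428 ; θ̇: -4.16869 6.82228 -2.73307 ; p_ee: -0.03630 0.53129 0.48414 ; effort: -13.33366 -13.00773 2.10455
step 13 ; theta: -0.11514 1.68270 0.31406 ; θ̇: -4.02992 6.50199 -2.62346 ; p_ee: -0.04666 0.51237 0.45896 ; effort: -11.04109 -14.16886 2.15410
step 14 ; theta: -0.17438 1.77776 0.27593 ; θ̇: -3.87571 6.18670 -2.45869 ; p_ee: -0.05786 0.49285 0.43384 ; effort: -9.00945 -15.26310 2.21196
step 15 ; theta: -0.23122 1.86818 0.24051 ; θ̇: -3.71134 5.88081 -2.26734 ; p_ee: -0.06960 0.47302 0.40896 ; effort: -7.25481 -16.26673 2.27918
step 16 ; theta: -0.28556 1.95410 0.20802 ; θ̇: -3.54049 5.58616 -2.06958 ; p_ee: -0.08163 0.45316 0.38446 ; effort: -5.76888 -17.16541 2.35406
step 17 ; theta: -0.33731 2.03571 0.17846 ; θ̇: -3.36569 5.30330 -1.87818 ; p_ee: -0.09371 0.43347 0.36040 ; effort: -4.52785 -17.95214 2.43353
step 18 ; theta: -0.38643 2.11317 0.15168 ; θ̇: -3.18865 5.03220 -1.70020 ; p_ee: -0.10564 0.41415 0.33686 ; effort: -3.50013 -18.62536 2.51410
step 19 ; theta: -0.43289 2.18667 0.12746 ; θ̇: -3.01049 4.77258 -1.53878 ; p_ee: -0.11729 0.39534 0.31385 ; effort: -2.65193 -19.18733 2.59245
step 20 ; theta: -0.47668 2.25636 0.10553 ; θ̇: -2.83196 4.52405 -1.39457 ; p_ee: -0.12853 0.37714 0.29141 ; effort: -1.95084 -19.64291 2.66583
step 21 ; theta: -0.51779 2.32241 0.08564 ; θ̇: -2.65354 4.28618 -1.26685 ; p_ee: -0.13930 0.35963 0.26954 ; effort: -1.36776 -19.99859 2.73212
step 22 ; theta: -0.55624 2.38497 0.06755 ; θ̇: -2.47557 4.05849 -1.15423 ; p_ee: -0.14952 0.34286 0.24827 ; effort: -0.87766 -20.26179 2.78985
step 23 ; theta: -0.59202 2.44420 0.05105 ; θ̇: -2.29830 3.84049 -1.05514 ; p_ee: -0.15918 0.32685 0.22761 ; effort: -0.45962 -20.44036 2.83816
step 24 ; theta: -0.62516 2.50023 0.03594 ; θ̇: -2.12196 3.63163 -0.96798 ; p_ee: -0.16825 0.31162 0.20756 ; effort: -0.09654 -20.54220 2.87662
step 25 ; theta: -0.65565 2.55319 0.02206 ; θ̇: -1.94675 3.43136 -0.89132 ; p_ee: -0.17674 0.29715 0.18813 ; effort: 0.22535 -20.57502 2.90518
step 26 ; theta: -0.68353 2.60322 0.00926 ; θ̇: -1.77288 3.23913 -0.82391 ; p_ee: -0.18463 0.28344 0.16934 ; effort: 0.51701 -20.54617 2.92406
step 27 ; theta: -0.70882 2.65041 -0.00260 ; θ̇: -1.60056 3.05436 -0.76466 ; p_ee: -0.19196 0.27044 0.15120 ; effort: 0.78707 -20.46255 2.93364
step 28 ; theta: -0.73153 2.69490 -0.01362 ; θ̇: -1.43001 2.87652 -0.71261 ; p_ee: -0.19874 0.25814 0.13372 ; effort: 1.04226 -20.33057 2.93440
step 29 ; theta: -0.75170 2.73676 -0.02391 ; θ̇: -1.26140 2.70509 -0.66695 ; p_ee: -0.20498 0.24649 0.11691 ; effort: 1.28772 -20.15608 2.92689
step 30 ; theta: -0.76936 2.77610 -0.03357 ; θ̇: -1.09487 2.53956 -0.62691 ; p_ee: -0.21072 0.23546 0.10078 ; effort: 1.52728 -19.94441 2.91165
step 31 ; theta: -0.78454 2.81300 -0.04266 ; θ̇: -0.93046 2.37949 -0.59181 ; p_ee: -0.21597 0.22500 0.08533 ; effort: 1.76360 -19.70034 2.88925
step 32 ; theta: -0.79726 2.84753 -0.05126 ; θ̇: -0.76813 2.22446 -0.56101 ; p_ee: -0.22077 0.21507 0.07057 ; effort: 1.99831 -19.42811 2.86019
step 33 ; theta: -0.80757 2.87978 -0.05942 ; θ̇: -0.60774 2.07410 -0.53387 ; p_ee: -0.22514 0.20566 0.05651 ; effort: 2.23204 -19.13138 2.82500
step 34 ; theta: -0.81548 2.90980 -0.06721 ; θ̇: -0.44903 1.92808 -0.50985 ; p_ee: -0.22910 0.19670 0.04316 ; effort: 2.46436 -18.81324 2.78412
step 35 ; theta: -0.82102 2.93766 -0.07466 ; θ̇: -0.29168 1.78611 -0.48839 ; p_ee: -0.23269 0.18819 0.03050 ; effort: 2.69384 -18.47617 2.73802
step 36 ; theta: -0.82421 2.96343 -0.08180 ; θ̇: -0.13531 1.64794 -0.46901 ; p_ee: -0.23592 0.18009 0.01854 ; effort: 2.91788 -18.12202 2.68709
step 37 ; theta: -0.82506 2.98715 -0.08867 ; θ̇: 0.01926 1.51326 -0.45284 ; p_ee: -0.23881 0.17238 0.00727 ; effort: 3.13501 -17.75216 2.63238
step 38 ; theta: -0.82365 3.00887 -0.09538 ; θ̇: 0.16700 1.38164 -0.44484 ; p_ee: -0.24139 0.16503 -0.00331
final p_ee position (m): -0.24139 0.16503 -0.00331


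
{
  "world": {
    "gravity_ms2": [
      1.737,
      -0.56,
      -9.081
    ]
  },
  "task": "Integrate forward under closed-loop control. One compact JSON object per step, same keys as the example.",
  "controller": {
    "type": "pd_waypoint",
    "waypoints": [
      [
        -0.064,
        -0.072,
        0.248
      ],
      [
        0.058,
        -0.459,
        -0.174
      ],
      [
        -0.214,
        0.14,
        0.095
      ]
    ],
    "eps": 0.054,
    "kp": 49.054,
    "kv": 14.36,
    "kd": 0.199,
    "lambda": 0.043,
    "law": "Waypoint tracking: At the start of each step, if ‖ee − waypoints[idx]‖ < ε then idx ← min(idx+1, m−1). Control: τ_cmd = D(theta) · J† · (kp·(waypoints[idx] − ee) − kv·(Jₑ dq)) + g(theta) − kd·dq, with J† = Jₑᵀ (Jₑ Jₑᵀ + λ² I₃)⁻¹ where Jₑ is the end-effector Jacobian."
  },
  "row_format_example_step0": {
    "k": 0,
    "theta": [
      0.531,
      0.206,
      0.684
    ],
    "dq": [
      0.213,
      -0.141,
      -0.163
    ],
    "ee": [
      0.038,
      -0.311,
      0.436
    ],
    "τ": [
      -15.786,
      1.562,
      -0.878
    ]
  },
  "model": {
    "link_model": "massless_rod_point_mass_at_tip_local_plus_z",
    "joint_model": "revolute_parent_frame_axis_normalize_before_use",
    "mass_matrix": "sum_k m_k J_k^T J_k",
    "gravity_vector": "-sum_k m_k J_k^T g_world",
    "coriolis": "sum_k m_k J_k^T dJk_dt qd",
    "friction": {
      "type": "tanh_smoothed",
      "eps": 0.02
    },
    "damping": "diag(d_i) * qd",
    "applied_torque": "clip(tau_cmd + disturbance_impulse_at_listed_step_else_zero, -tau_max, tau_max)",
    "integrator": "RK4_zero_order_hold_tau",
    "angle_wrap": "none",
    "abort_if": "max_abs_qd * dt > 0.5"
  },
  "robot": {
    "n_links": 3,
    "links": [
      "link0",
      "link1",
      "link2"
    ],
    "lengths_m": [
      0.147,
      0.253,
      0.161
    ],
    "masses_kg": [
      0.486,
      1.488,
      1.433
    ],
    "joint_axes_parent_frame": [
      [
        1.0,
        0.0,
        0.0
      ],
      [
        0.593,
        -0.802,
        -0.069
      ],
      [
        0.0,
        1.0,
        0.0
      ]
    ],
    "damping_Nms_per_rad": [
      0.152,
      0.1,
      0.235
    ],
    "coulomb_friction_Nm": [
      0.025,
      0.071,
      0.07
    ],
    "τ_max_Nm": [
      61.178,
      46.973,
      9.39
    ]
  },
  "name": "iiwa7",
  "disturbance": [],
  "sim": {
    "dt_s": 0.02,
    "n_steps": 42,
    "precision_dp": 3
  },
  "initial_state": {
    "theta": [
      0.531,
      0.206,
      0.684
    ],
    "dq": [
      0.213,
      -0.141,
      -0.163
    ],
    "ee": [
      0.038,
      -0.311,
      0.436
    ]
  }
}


{"k":1,"theta":[0.527,0.218,0.707],"dq":[-0.582,1.268,2.264],"ee":[0.037,-0.311,0.434],"\u03c4":[-13.502,0.557,-1.252]}
{"k":2,"theta":[0.511,0.25,0.759],"dq":[-1.004,1.921,2.916],"ee":[0.035,-0.308,0.432],"\u03c4":[-11.654,-0.363,-1.075]}
{"k":3,"theta":[0.489,0.292,0.819],"dq":[-1.247,2.257,3.03],"ee":[0.03,-0.303,0.43],"\u03c4":[-10.205,-1.105,-0.832]}
{"k":4,"theta":[0.462,0.339,0.879],"dq":[-1.387,2.431,2.976],"ee":[0.024,-0.297,0.428],"\u03c4":[-9.081,-1.677,-0.636]}
{"k":5,"theta":[0.434,0.388,0.937],"dq":[-1.462,2.512,2.874],"ee":[0.017,-0.291,0.426],"\u03c4":[-8.209,-2.116,-0.502]}
{"k":6,"theta":[0.404,0.438,0.993],"dq":[-1.494,2.535,2.762],"ee":[0.009,-0.284,0.424],"\u03c4":[-7.527,-2.459,-0.422]}
{"k":7,"theta":[0.375,0.489,1.047],"dq":[-1.498,2.52,2.653],"ee":[0.002,-0.276,0.422],"\u03c4":[-6.988,-2.734,-0.383]}
{"k":8,"theta":[0.345,0.539,1.099],"dq":[-1.481,2.48,2.551],"ee":[-0.006,-0.269,0.419],"\u03c4":[-6.557,-2.961,-0.374]}
{"k":9,"theta":[0.315,0.588,1.149],"dq":[-1.451,2.424,2.455],"ee":[-0.013,-0.261,0.416],"\u03c4":[-6.208,-3.155,-0.384]}
{"k":10,"theta":[0.287,0.635,1.197],"dq":[-1.412,2.357,2.366],"ee":[-0.02,-0.254,0.413],"\u03c4":[-5.919,-3.325,-0.408]}
{"k":11,"theta":[0.259,0.682,1.244],"dq":[-1.368,2.283,2.282],"ee":[-0.026,-0.246,0.41],"\u03c4":[-5.677,-3.479,-0.441]}
{"k":12,"theta":[0.232,0.726,1.288],"dq":[-1.319,2.206,2.201],"ee":[-0.032,-0.239,0.407],"\u03c4":[-5.47,-3.619,-0.478]}
{"k":13,"theta":[0.206,0.77,1.331],"dq":[-1.269,2.126,2.124],"ee":[-0.038,-0.232,0.403],"\u03c4":[-5.29,-3.748,-0.518]}
{"k":14,"theta":[0.182,0.811,1.373],"dq":[-1.217,2.045,2.05],"ee":[-0.043,-0.225,0.399],"\u03c4":[-5.132,-3.868,-0.56]}
{"k":15,"theta":[0.158,0.851,1.413],"dq":[-1.165,1.965,1.978],"ee":[-0.048,-0.218,0.395],"\u03c4":[-4.99,-3.98,-0.601]}
{"k":16,"theta":[0.135,0.89,1.452],"dq":[-1.113,1.884,1.909],"ee":[-0.052,-0.211,0.391],"\u03c4":[-4.861,-4.084,-0.641]}
{"k":17,"theta":[0.113,0.927,1.49],"dq":[-1.061,1.805,1.841],"ee":[-0.056,-0.205,0.387],"\u03c4":[-4.743,-4.18,-0.68]}
{"k":18,"theta":[0.093,0.962,1.526],"dq":[-1.011,1.727,1.776],"ee":[-0.06,-0.199,0.383],"\u03c4":[-4.634,-4.27,-0.718]}
{"k":19,"theta":[0.073,0.996,1.56],"dq":[-0.961,1.651,1.712],"ee":[-0.063,-0.193,0.378],"\u03c4":[-4.532,-4.352,-0.754]}
{"k":20,"theta":[0.054,1.028,1.594],"dq":[-0.913,1.576,1.65],"ee":[-0.066,-0.187,0.374],"\u03c4":[-4.437,-4.428,-0.788]}
{"k":21,"theta":[0.036,1.059,1.626],"dq":[-0.866,1.503,1.59],"ee":[-0.068,-0.182,0.37],"\u03c4":[-4.346,-4.498,-0.82]}
{"k":22,"theta":[0.02,1.088,1.658],"dq":[-0.82,1.432,1.532],"ee":[-0.07,-0.176,0.366],"\u03c4":[-4.261,-4.561,-0.851]}
{"k":23,"theta":[0.004,1.116,1.688],"dq":[-0.776,1.362,1.475],"ee":[-0.072,-0.171,0.361],"\u03c4":[-4.18,-4.618,-0.88]}
{"k":24,"theta":[-0.011,1.142,1.716],"dq":[-0.734,1.295,1.42],"ee":[-0.074,-0.167,0.357],"\u03c4":[-4.102,-4.67,-0.908]}
{"k":25,"theta":[-0.026,1.168,1.744],"dq":[-0.693,1.229,1.367],"ee":[-0.076,-0.162,0.353],"\u03c4":[-4.029,-4.716,-0.934]}
{"k":26,"theta":[-0.039,1.192,1.771],"dq":[-0.653,1.166,1.316],"ee":[-0.077,-0.158,0.349],"\u03c4":[-3.958,-4.758,-0.959]}
{"k":27,"theta":[-0.052,1.214,1.797],"dq":[-0.615,1.104,1.266],"ee":[-0.078,-0.154,0.346],"\u03c4":[-3.891,-4.794,-0.982]}
{"k":28,"theta":[-0.064,1.236,1.822],"dq":[-0.578,1.045,1.218],"ee":[-0.079,-0.15,0.342],"\u03c4":[-3.827,-4.826,-1.004]}
{"k":29,"theta":[-0.075,1.256,1.846],"dq":[-0.543,0.988,1.171],"ee":[-0.08,-0.146,0.338],"\u03c4":[-3.766,-4.855,-1.026]}
{"k":30,"theta":[-0.085,1.275,1.869],"dq":[-0.51,0.932,1.127],"ee":[-0.081,-0.143,0.335],"\u03c4":[-3.707,-4.879,-1.046]}
{"k":31,"theta":[-0.095,1.293,1.891],"dq":[-0.478,0.879,1.084],"ee":[-0.081,-0.139,0.331],"\u03c4":[-3.651,-4.9,-1.065]}
{"k":32,"theta":[-0.104,1.31,1.912],"dq":[-0.447,0.828,1.042],"ee":[-0.082,-0.136,0.328],"\u03c4":[-3.597,-4.917,-1.083]}
{"k":33,"theta":[-0.113,1.326,1.932],"dq":[-0.418,0.779,1.002],"ee":[-0.082,-0.133,0.325],"\u03c4":[-3.546,-4.932,-1.101]}
{"k":34,"theta":[-0.121,1.342,1.952],"dq":[-0.391,0.732,0.963],"ee":[-0.082,-0.13,0.322],"\u03c4":[-3.498,-4.944,-1.117]}
{"k":35,"theta":[-0.129,1.356,1.971],"dq":[-0.364,0.686,0.926],"ee":[-0.083,-0.128,0.319],"\u03c4":[-3.451,-4.953,-1.133]}
{"k":36,"theta":[-0.136,1.369,1.989],"dq":[-0.339,0.643,0.89],"ee":[-0.083,-0.125,0.316],"\u03c4":[-3.407,-4.961,-1.148]}
{"k":37,"theta":[-0.142,1.381,2.006],"dq":[-0.315,0.602,0.856],"ee":[-0.083,-0.123,0.313],"\u03c4":[-3.364,-4.966,-1.163]}
{"k":38,"theta":[-0.148,1.393,2.023],"dq":[-0.293,0.562,0.823],"ee":[-0.083,-0.12,0.311],"\u03c4":[-3.324,-4.97,-1.177]}
{"k":39,"theta":[-0.154,1.404,2.039],"dq":[-0.272,0.525,0.791],"ee":[-0.083,-0.118,0.308],"\u03c4":[-3.286,-4.972,-1.19]}
{"k":40,"theta":[-0.159,1.414,2.055],"dq":[-0.252,0.489,0.76],"ee":[-0.083,-0.116,0.306],"\u03c4":[-3.25,-4.972,-1.203]}
{"k":41,"theta":[-0.164,1.423,2.07],"dq":[-0.233,0.455,0.731],"ee":[-0.083,-0.114,0.303],"\u03c4":[-3.215,-4.972,-1.216]}
{"k":42,"theta":[-0.168,1.432,2.084],"dq":[-0.215,0.422,0.702],"ee":[-0.082,-0.112,0.301]}


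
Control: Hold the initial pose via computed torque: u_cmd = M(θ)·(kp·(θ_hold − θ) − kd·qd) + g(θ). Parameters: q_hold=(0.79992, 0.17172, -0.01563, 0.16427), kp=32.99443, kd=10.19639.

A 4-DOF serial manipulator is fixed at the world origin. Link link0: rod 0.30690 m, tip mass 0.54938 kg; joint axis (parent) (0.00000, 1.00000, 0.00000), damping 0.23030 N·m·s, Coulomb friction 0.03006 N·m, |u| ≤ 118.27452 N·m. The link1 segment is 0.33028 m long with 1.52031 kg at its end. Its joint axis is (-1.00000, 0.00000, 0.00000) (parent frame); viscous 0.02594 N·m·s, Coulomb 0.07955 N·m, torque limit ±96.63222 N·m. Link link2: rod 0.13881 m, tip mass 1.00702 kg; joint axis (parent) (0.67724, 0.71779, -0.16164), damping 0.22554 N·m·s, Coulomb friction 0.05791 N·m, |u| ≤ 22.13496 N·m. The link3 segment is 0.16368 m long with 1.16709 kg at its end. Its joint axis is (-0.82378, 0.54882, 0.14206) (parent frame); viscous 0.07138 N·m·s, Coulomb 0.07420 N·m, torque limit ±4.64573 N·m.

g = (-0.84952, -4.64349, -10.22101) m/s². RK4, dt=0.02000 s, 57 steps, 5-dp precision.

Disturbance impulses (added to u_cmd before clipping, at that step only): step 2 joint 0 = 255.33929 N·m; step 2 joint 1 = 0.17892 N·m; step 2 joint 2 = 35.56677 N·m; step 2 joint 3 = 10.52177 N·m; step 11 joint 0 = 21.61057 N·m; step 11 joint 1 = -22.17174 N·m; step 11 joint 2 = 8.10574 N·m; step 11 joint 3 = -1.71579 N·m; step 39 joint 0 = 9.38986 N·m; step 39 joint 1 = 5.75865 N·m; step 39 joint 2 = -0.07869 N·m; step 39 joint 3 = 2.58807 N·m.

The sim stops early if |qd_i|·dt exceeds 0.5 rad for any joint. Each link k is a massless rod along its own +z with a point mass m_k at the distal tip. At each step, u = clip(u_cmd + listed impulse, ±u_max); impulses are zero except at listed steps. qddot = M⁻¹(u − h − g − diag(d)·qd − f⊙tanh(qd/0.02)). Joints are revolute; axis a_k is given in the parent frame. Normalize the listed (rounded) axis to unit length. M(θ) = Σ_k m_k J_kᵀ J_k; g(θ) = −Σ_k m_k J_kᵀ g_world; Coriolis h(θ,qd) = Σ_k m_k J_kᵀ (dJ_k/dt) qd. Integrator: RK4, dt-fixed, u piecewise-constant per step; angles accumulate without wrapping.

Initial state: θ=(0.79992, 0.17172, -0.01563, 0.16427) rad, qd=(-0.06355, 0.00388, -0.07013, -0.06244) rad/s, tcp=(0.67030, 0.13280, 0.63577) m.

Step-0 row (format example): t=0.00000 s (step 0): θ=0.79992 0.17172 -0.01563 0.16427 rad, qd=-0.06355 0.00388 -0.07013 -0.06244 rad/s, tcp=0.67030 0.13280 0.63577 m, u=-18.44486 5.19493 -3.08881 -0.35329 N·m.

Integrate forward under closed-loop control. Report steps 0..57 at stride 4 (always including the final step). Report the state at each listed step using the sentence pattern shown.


t=0.08000 s (step 4): θ=0.81876 0.19424 0.07096 0.14685 rad, qd=0.64757 0.56071 2.22706 -0.42288 rad/s, tcp=0.69466 0.12680 0.61091 m, u=-44.53806 5.29840 -7.89355 -1.32443 N·m.
t=0.16000 s (step 8): θ=0.85351 0.21325 0.15220 0.13805 rad, qd=0.24092 0.03492 0.21546 0.01517 rad/s, tcp=0.72579 0.12032 0.57332 m, u=-33.53168 5.44567 -5.93698 -0.90351 N·m.
t=0.24000 s (step 12): θ=0.86317 0.20675 0.14923 0.13758 rad, qd=0.17139 -0.56065 -0.17405 -0.04743 rad/s, tcp=0.73145 0.11688 0.56731 m, u=-31.54242 10.13653 -6.60623 -0.26149 N·m.
t=0.32000 s (step 16): θ=0.86529 0.17697 0.13409 0.13763 rad, qd=-0.08118 -0.21277 -0.19747 -0.00599 rad/s, tcp=0.73302 0.10166 0.57028 m, u=-25.84491 8.16822 -5.27580 -0.25699 N·m.
t=0.40000 s (step 20): θ=0.85446 0.16784 0.11878 0.13814 rad, qd=-0.17121 -0.03378 -0.18331 -0.00448 rad/s, tcp=0.72532 0.09929 0.58118 m, u=-22.61216 6.87122 -4.48386 -0.27644 N·m.
t=0.48000 s (step 24): θ=0.84013 0.16816 0.10409 0.13867 rad, qd=-0.17767 0.02707 -0.19146 0.01593 rad/s, tcp=0.71474 0.10266 0.59372 m, u=-20.89418 6.13136 -4.03227 -0.29834 N·m.
t=0.56000 s (step 28): θ=0.82693 0.17112 0.08894 0.13936 rad, qd=-0.15112 0.04014 -0.18271 0.02790 rad/s, tcp=0.70431 0.10776 0.60512 m, u=-20.07397 5.73147 -3.78680 -0.31696 N·m.
t=0.64000 s (step 32): θ=0.81629 0.17447 0.07535 0.14028 rad, qd=-0.11618 0.03821 -0.15639 0.02787 rad/s, tcp=0.69542 0.11280 0.61423 m, u=-19.75278 5.50829 -3.66001 -0.33377 N·m.
t=0.72000 s (step 36): θ=0.80840 0.17736 0.06400 0.14119 rad, qd=-0.08314 0.02971 -0.12786 0.02763 rad/s, tcp=0.68847 0.11707 0.62100 m, u=-19.68859 5.39124 -3.59915 -0.34823 N·m.
t=0.80000 s (step 40): θ=0.80294 0.17868 0.05500 0.16121 rad, qd=-0.05236 -0.05449 -0.08368 1.87659 rad/s, tcp=0.68399 0.12233 0.62402 m, u=-21.72908 4.08300 -3.55413 -0.90252 N·m.
t=0.88000 s (step 44): θ=0.80047 0.17943 0.04929 0.23232 rad, qd=-0.01686 0.03837 -0.07489 0.22036 rad/s, tcp=0.68285 0.13304 0.61948 m, u=-20.90213 4.55409 -3.53679 -0.67080 N·m.
t=0.96000 s (step 48): θ=0.79918 0.18179 0.04360 0.23438 rad, qd=-0.02014 0.00979 -0.06235 -0.00781 rad/s, tcp=0.68087 0.13592 0.62069 m, u=-20.45488 4.89265 -3.54021 -0.58192 N·m.
t=1.04000 s (step 52): θ=0.79737 0.18181 0.03986 0.23345 rad, qd=-0.02416 -0.00678 -0.03247 -0.00726 rad/s, tcp=0.67908 0.13658 0.62252 m, u=-20.22923 5.06040 -3.54538 -0.55301 N·m.
t=1.12000 s (step 56): θ=0.79554 0.18107 0.03782 0.23254 rad, qd=-0.02023 -0.00936 -0.02182 -0.02932 rad/s, tcp=0.67764 0.13642 0.62419 m, u=-20.12641 5.13920 -3.54598 -0.53589 N·m.
t=1.14000 s (step 57): θ=0.79514 0.18085 0.03739 0.23223 rad, qd=-0.01891 -0.00976 -0.02103 -0.03087 rad/s, tcp=0.67733 0.13633 0.62457 m.


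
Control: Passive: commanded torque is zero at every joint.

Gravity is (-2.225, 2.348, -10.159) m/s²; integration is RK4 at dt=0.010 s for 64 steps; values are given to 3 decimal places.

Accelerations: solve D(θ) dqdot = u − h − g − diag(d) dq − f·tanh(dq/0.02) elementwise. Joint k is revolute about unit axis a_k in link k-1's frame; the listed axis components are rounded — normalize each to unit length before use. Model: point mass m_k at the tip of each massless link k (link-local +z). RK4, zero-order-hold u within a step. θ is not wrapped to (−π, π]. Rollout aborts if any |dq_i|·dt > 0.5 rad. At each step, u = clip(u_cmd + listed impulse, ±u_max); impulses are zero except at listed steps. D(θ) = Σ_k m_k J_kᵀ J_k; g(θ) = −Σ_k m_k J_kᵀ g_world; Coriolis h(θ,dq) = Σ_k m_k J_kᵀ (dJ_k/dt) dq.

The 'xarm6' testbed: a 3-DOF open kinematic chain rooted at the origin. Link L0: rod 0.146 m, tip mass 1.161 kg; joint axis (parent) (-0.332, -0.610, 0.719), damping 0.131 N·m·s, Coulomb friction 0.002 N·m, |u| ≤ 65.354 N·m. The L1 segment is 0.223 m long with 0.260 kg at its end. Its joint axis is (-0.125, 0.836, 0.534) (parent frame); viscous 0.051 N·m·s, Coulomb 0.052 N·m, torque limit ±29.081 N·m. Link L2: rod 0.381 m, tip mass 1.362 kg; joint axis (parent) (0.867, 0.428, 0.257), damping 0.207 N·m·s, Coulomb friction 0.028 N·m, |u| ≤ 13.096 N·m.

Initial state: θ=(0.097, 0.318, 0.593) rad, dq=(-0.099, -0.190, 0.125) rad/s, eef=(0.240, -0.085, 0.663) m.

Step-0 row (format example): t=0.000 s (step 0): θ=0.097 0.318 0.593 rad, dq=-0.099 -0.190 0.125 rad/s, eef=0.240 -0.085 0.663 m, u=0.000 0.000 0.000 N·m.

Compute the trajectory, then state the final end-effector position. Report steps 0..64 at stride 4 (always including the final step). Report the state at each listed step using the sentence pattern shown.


t=0.040 s (step 4): θ=0.121 0.312 0.644 rad, dq=1.219 -0.133 2.260 rad/s, eef=0.238 -0.088 0.657 m, u=0.000 0.000 0.000 N·m.
t=0.080 s (step 8): θ=0.188 0.306 0.764 rad, dq=2.025 -0.196 3.653 rad/s, eef=0.237 -0.088 0.642 m, u=0.000 0.000 0.000 N·m.
t=0.120 s (step 12): θ=0.279 0.295 0.930 rad, dq=2.483 -0.376 4.600 rad/s, eef=0.236 -0.085 0.616 m, u=0.000 0.000 0.000 N·m.
t=0.160 s (step 16): θ=0.383 0.274 1.129 rad, dq=2.706 -0.637 5.300 rad/s, eef=0.234 -0.077 0.580 m, u=0.000 0.000 0.000 N·m.
t=0.200 s (step 20): θ=0.493 0.243 1.352 rad, dq=2.734 -0.948 5.865 rad/s, eef=0.231 -0.065 0.534 m, u=0.000 0.000 0.000 N·m.
t=0.240 s (step 24): θ=0.599 0.198 1.597 rad, dq=2.546 -1.272 6.357 rad/s, eef=0.226 -0.047 0.477 m, u=0.000 0.000 0.000 N·m.
t=0.280 s (step 28): θ=0.692 0.142 1.860 rad, dq=2.057 -1.514 6.800 rad/s, eef=0.220 -0.023 0.409 m, u=0.000 0.000 0.000 N·m.
t=0.320 s (step 32): θ=0.758 0.083 2.139 rad, dq=1.163 -1.334 7.116 rad/s, eef=0.210 0.008 0.331 m, u=0.000 0.000 0.000 N·m.
t=0.360 s (step 36): θ=0.784 0.059 2.420 rad, dq=0.230 0.700 6.634 rad/s, eef=0.196 0.047 0.242 m, u=0.000 0.000 0.000 N·m.
t=0.400 s (step 40): θ=0.817 0.219 2.624 rad, dq=2.334 8.280 2.960 rad/s, eef=0.172 0.094 0.146 m, u=0.000 0.000 0.000 N·m.
t=0.440 s (step 44): θ=0.996 0.667 2.689 rad, dq=6.265 12.295 1.473 rad/s, eef=0.126 0.114 0.038 m, u=0.000 0.000 0.000 N·m.
t=0.480 s (step 48): θ=1.278 1.069 2.825 rad, dq=7.340 6.881 5.796 rad/s, eef=0.057 0.067 -0.055 m, u=0.000 0.000 0.000 N·m.
t=0.520 s (step 52): θ=1.571 1.226 3.135 rad, dq=7.319 1.521 9.269 rad/s, eef=-0.024 -0.023 -0.118 m, u=0.000 0.000 0.000 N·m.
t=0.560 s (step 56): θ=1.859 1.233 3.540 rad, dq=6.990 -0.796 10.759 rad/s, eef=-0.108 -0.118 -0.174 m, u=0.000 0.000 0.000 N·m.
t=0.600 s (step 60): θ=2.131 1.174 3.991 rad, dq=6.693 -2.250 11.834 rad/s, eef=-0.190 -0.210 -0.234 m, u=0.000 0.000 0.000 N·m.
t=0.640 s (step 64): θ=2.395 1.013 4.488 rad, dq=6.325 -6.867 12.802 rad/s, eef=-0.272 -0.298 -0.292 m.
final eef position (m): -0.272 -0.298 -0.292


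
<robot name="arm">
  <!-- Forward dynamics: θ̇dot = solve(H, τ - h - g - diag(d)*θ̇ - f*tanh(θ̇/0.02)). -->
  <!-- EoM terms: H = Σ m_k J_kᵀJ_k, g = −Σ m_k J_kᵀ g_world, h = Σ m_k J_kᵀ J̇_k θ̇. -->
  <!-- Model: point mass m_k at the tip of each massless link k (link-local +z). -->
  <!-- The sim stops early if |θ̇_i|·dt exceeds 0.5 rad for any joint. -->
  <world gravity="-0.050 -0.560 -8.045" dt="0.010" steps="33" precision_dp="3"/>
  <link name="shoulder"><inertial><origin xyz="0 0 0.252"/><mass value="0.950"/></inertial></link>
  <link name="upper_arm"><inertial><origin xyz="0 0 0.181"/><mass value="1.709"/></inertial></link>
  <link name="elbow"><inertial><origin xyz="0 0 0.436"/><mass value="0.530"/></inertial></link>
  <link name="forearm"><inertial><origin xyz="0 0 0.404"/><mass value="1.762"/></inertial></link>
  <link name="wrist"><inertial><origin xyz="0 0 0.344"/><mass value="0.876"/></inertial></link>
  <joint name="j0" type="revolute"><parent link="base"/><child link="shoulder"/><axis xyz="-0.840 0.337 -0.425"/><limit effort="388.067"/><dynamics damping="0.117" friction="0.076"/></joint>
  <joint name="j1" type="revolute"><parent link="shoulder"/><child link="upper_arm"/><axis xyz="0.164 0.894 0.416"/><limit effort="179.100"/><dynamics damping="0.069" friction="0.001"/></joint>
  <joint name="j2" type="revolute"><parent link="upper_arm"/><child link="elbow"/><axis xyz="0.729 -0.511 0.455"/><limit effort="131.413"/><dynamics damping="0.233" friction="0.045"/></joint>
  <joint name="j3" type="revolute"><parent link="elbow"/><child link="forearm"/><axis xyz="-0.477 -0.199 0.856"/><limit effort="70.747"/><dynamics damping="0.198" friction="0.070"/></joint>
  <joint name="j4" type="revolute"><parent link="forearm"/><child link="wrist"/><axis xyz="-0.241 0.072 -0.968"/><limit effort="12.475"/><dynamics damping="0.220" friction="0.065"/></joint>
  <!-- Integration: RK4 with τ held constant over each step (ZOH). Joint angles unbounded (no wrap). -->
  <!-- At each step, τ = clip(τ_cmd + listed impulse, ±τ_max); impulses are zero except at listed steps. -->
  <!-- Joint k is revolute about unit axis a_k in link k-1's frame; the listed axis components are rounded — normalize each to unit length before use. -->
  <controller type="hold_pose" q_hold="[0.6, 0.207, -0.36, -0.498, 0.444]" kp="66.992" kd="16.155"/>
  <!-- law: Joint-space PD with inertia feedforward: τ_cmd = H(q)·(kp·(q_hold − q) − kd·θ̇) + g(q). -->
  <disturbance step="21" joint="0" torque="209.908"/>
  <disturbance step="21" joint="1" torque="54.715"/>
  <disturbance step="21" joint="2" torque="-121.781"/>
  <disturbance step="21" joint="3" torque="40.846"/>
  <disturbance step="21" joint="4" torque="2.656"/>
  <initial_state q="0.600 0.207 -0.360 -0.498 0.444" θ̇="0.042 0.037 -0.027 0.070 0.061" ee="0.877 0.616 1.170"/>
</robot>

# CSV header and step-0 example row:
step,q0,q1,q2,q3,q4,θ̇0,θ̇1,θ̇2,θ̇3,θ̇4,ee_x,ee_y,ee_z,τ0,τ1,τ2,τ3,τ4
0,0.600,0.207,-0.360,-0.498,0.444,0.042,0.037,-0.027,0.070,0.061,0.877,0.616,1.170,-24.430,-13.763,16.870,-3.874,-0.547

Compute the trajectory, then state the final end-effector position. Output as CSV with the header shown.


step,q0,q1,q2,q3,q4,θ̇0,θ̇1,θ̇2,θ̇3,θ̇4,ee_x,ee_y,ee_z,τ0,τ1,τ2,τ3,τ4
1,0.600,0.207,-0.360,-0.497,0.444,0.035,0.026,-0.034,0.032,0.056,0.877,0.617,1.170,-23.790,-13.363,16.405,-3.737,-0.530
2,0.601,0.208,-0.361,-0.497,0.444,0.029,0.019,-0.035,0.009,0.051,0.878,0.617,1.169,-23.221,-13.008,15.989,-3.619,-0.514
3,0.601,0.208,-0.361,-0.497,0.444,0.024,0.015,-0.030,0.004,0.047,0.879,0.617,1.168,-22.716,-12.691,15.620,-3.519,-0.500
4,0.601,0.208,-0.361,-0.497,0.444,0.020,0.012,-0.023,0.003,0.044,0.879,0.617,1.168,-22.267,-12.410,15.292,-3.432,-0.488
5,0.601,0.208,-0.361,-0.497,0.444,0.016,0.010,-0.018,0.002,0.043,0.879,0.618,1.168,-21.870,-12.160,15.001,-3.355,-0.477
6,0.601,0.208,-0.362,-0.497,0.444,0.013,0.007,-0.014,0.001,0.042,0.880,0.618,1.167,-21.519,-11.939,14.744,-3.287,-0.468
7,0.602,0.208,-0.362,-0.497,0.444,0.010,0.005,-0.010,-0.000,0.042,0.880,0.618,1.167,-21.209,-11.742,14.517,-3.227,-0.460
8,0.602,0.208,-0.362,-0.497,0.444,0.007,0.003,-0.007,-0.001,0.041,0.880,0.618,1.167,-20.936,-11.568,14.317,-3.175,-0.452
9,0.602,0.208,-0.362,-0.497,0.444,0.005,0.002,-0.004,-0.002,0.041,0.880,0.618,1.167,-20.696,-11.415,14.142,-3.128,-0.446
10,0.602,0.208,-0.362,-0.497,0.444,0.003,0.001,-0.002,-0.003,0.041,0.880,0.618,1.167,-20.485,-11.279,13.987,-3.088,-0.440
11,0.602,0.208,-0.362,-0.497,0.444,0.002,-0.001,-0.001,-0.004,0.041,0.880,0.618,1.167,-20.300,-11.159,13.851,-3.052,-0.435
12,0.602,0.208,-0.362,-0.497,0.444,0.000,-0.002,0.001,-0.005,0.041,0.880,0.618,1.167,-20.138,-11.053,13.733,-3.021,-0.431
13,0.602,0.208,-0.362,-0.497,0.443,-0.001,-0.003,0.002,-0.005,0.040,0.880,0.618,1.167,-19.996,-10.961,13.629,-2.994,-0.427
14,0.602,0.208,-0.362,-0.497,0.443,-0.002,-0.003,0.003,-0.006,0.040,0.880,0.618,1.167,-19.872,-10.879,13.538,-2.970,-0.423
15,0.602,0.208,-0.362,-0.497,0.443,-0.003,-0.004,0.004,-0.006,0.040,0.880,0.618,1.167,-19.764,-10.808,13.458,-2.949,-0.420
16,0.602,0.208,-0.362,-0.497,0.443,-0.003,-0.004,0.004,-0.006,0.040,0.880,0.618,1.167,-19.670,-10.745,13.389,-2.932,-0.418
17,0.602,0.208,-0.362,-0.497,0.443,-0.004,-0.005,0.005,-0.007,0.040,0.880,0.618,1.167,-19.589,-10.691,13.329,-2.916,-0.416
18,0.602,0.208,-0.362,-0.497,0.443,-0.004,-0.005,0.005,-0.007,0.040,0.880,0.618,1.167,-19.518,-10.643,13.276,-2.902,-0.414
19,0.601,0.208,-0.362,-0.497,0.443,-0.004,-0.006,0.005,-0.007,0.040,0.880,0.618,1.167,-19.457,-10.602,13.231,-2.891,-0.412
20,0.601,0.208,-0.362,-0.497,0.443,-0.005,-0.006,0.005,-0.007,0.040,0.880,0.618,1.167,-19.404,-10.567,13.192,-2.881,-0.411
21,0.601,0.208,-0.362,-0.497,0.443,-0.005,-0.006,0.006,-0.007,0.040,0.880,0.618,1.167,190.549,44.179,-108.622,37.974,2.247
22,0.607,0.208,-0.357,-0.497,0.443,1.173,-0.011,0.878,-0.016,0.020,0.881,0.620,1.166,-54.002,-19.417,33.235,-9.610,-0.846
23,0.618,0.208,-0.349,-0.497,0.442,0.967,-0.019,0.709,-0.034,0.029,0.883,0.623,1.163,-49.808,-18.010,30.747,-8.792,-0.789
24,0.627,0.208,-0.343,-0.497,0.442,0.789,-0.022,0.568,-0.036,0.026,0.885,0.626,1.160,-46.074,-16.826,28.536,-8.067,-0.739
25,0.634,0.208,-0.338,-0.498,0.442,0.635,-0.023,0.449,-0.033,0.024,0.887,0.629,1.158,-42.752,-15.825,26.573,-7.421,-0.695
26,0.639,0.207,-0.334,-0.498,0.442,0.501,-0.023,0.349,-0.029,0.023,0.888,0.631,1.157,-39.797,-14.975,24.830,-6.846,-0.657
27,0.644,0.207,-0.331,-0.498,0.441,0.387,-0.021,0.263,-0.025,0.024,0.889,0.632,1.155,-37.171,-14.250,23.284,-6.334,-0.623
28,0.647,0.207,-0.328,-0.498,0.441,0.288,-0.020,0.191,-0.021,0.026,0.890,0.634,1.154,-34.839,-13.630,21.914,-5.878,-0.593
29,0.650,0.207,-0.327,-0.498,0.441,0.204,-0.019,0.129,-0.019,0.027,0.890,0.635,1.154,-32.771,-13.097,20.700,-5.473,-0.567
30,0.651,0.207,-0.326,-0.498,0.441,0.133,-0.017,0.078,-0.016,0.028,0.891,0.635,1.153,-30.938,-12.638,19.625,-5.113,-0.544
31,0.652,0.207,-0.325,-0.499,0.441,0.072,-0.015,0.035,-0.014,0.030,0.891,0.636,1.153,-29.315,-12.242,18.675,-4.794,-0.523
32,0.653,0.206,-0.325,-0.499,0.440,0.022,-0.013,0.001,-0.010,0.032,0.891,0.636,1.152,-27.881,-11.900,17.835,-4.512,-0.505
33,0.653,0.206,-0.325,-0.499,0.440,-0.016,-0.009,-0.018,-0.002,0.040,0.891,0.636,1.152,,,,,
# final ee position (m): 0.891 0.636 1.152


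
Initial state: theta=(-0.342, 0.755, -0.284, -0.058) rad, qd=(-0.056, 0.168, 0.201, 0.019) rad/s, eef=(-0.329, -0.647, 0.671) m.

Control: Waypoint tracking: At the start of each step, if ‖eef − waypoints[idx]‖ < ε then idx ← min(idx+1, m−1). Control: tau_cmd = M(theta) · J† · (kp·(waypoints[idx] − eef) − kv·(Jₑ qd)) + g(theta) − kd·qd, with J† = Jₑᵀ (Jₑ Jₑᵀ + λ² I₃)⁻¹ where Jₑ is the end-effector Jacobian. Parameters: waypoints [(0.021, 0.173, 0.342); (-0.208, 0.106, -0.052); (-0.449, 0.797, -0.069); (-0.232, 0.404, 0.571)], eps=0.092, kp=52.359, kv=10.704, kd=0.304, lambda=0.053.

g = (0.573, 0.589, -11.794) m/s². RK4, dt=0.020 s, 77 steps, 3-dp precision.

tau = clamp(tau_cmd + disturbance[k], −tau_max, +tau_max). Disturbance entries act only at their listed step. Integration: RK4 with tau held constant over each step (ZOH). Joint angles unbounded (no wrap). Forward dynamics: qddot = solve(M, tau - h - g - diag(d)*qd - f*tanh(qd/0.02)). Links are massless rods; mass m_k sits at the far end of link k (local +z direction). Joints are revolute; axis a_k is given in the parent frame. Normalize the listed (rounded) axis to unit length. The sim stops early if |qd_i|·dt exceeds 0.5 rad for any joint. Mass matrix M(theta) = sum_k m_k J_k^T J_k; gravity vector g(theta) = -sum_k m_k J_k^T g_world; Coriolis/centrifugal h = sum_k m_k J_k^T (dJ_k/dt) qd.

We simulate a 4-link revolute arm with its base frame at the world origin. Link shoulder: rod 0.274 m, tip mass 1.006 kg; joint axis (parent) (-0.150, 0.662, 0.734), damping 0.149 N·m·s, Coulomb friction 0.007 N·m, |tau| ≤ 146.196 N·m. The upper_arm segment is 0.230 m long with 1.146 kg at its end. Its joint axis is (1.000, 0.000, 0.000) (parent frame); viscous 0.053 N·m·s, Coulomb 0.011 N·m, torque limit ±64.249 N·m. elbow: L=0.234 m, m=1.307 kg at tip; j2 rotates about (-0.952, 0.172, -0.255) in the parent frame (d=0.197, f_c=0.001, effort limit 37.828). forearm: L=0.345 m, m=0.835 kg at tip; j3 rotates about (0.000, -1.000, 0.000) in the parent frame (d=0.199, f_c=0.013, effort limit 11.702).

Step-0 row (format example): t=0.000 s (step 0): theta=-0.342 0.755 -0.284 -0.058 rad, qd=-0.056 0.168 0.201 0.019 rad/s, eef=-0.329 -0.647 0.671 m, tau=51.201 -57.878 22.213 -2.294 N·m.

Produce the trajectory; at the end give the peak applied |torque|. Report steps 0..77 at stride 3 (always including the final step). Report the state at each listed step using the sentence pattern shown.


t=0.060 s (step 3): theta=-0.265 0.443 -0.692 0.112 rad, qd=2.600 -8.140 -9.421 6.571 rad/s, eef=-0.312 -0.607 0.673 m, tau=41.091 -28.258 11.878 -2.139 N·m.
t=0.120 s (step 6): theta=-0.050 -0.003 -1.111 0.628 rad, qd=4.354 -6.129 -4.295 9.337 rad/s, eef=-0.242 -0.473 0.683 m, tau=0.056 -0.876 1.767 -0.428 N·m.
t=0.180 s (step 9): theta=0.229 -0.273 -1.239 1.143 rad, qd=4.765 -2.977 -0.406 7.646 rad/s, eef=-0.141 -0.319 0.680 m, tau=-14.793 4.321 0.746 -0.131 N·m.
t=0.240 s (step 12): theta=0.502 -0.384 -1.207 1.540 rad, qd=4.234 -0.962 1.139 5.671 rad/s, eef=-0.048 -0.192 0.655 m, tau=-18.519 3.177 1.632 -0.706 N·m.
t=0.300 s (step 15): theta=0.728 -0.414 -1.136 1.833 rad, qd=3.264 -0.199 1.045 4.206 rad/s, eef=0.019 -0.098 0.610 m, tau=-18.231 1.116 2.521 -1.524 N·m.
t=0.360 s (step 18): theta=0.894 -0.423 -1.092 2.054 rad, qd=2.299 -0.144 0.421 3.234 rad/s, eef=0.058 -0.030 0.560 m, tau=-16.611 -0.045 2.884 -2.213 N·m.
t=0.420 s (step 21): theta=1.007 -0.435 -1.082 2.227 rad, qd=1.508 -0.268 -0.035 2.574 rad/s, eef=0.075 0.021 0.513 m, tau=-14.985 -0.057 2.731 -2.644 N·m.
t=0.480 s (step 24): theta=1.078 -0.454 -1.092 2.365 rad, qd=0.882 -0.330 -0.273 2.076 rad/s, eef=0.078 0.062 0.474 m, tau=-13.772 0.548 2.344 -2.834 N·m.
t=0.540 s (step 27): theta=1.116 -0.472 -1.113 2.477 rad, qd=0.372 -0.269 -0.419 1.676 rad/s, eef=0.074 0.093 0.443 m, tau=-12.907 1.096 2.031 -2.844 N·m.
t=0.600 s (step 30): theta=1.125 -0.485 -1.141 2.568 rad, qd=-0.039 -0.158 -0.455 1.344 rad/s, eef=0.068 0.118 0.420 m, tau=-11.580 0.145 2.397 -2.732 N·m.
t=0.660 s (step 33): theta=1.109 -0.509 -1.152 2.645 rad, qd=-0.856 -1.526 0.808 1.627 rad/s, eef=0.058 0.137 0.402 m, tau=-8.816 -30.161 15.199 -0.194 N·m.
t=0.720 s (step 36): theta=1.030 -0.734 -0.940 2.757 rad, qd=-1.948 -5.591 6.558 2.167 rad/s, eef=0.025 0.155 0.361 m, tau=-5.979 -20.248 9.224 -1.949 N·m.
t=0.780 s (step 39): theta=0.748 -1.141 -0.471 2.922 rad, qd=-9.383 -8.350 7.184 3.352 rad/s, eef=0.002 0.149 0.295 m, tau=-1.266 3.827 -2.513 -3.544 N·m.
t=0.840 s (step 42): theta=0.293 -1.701 -0.272 3.009 rad, qd=-2.627 -8.969 1.361 -0.613 rad/s, eef=-0.022 0.122 0.234 m, tau=-1.368 21.885 -7.591 -1.529 N·m.
t=0.900 s (step 45): theta=0.225 -2.164 -0.204 2.947 rad, qd=-0.960 -6.415 0.881 -1.132 rad/s, eef=-0.050 0.091 0.195 m, tau=-9.748 24.430 -8.236 -0.973 N·m.
t=0.960 s (step 48): theta=0.070 -2.482 -0.148 2.893 rad, qd=-4.469 -4.387 1.095 -0.636 rad/s, eef=-0.078 0.067 0.169 m, tau=-9.063 12.446 -3.452 -0.418 N·m.
t=1.020 s (step 51): theta=-0.293 -2.718 -0.072 2.866 rad, qd=-7.332 -3.605 1.277 -0.363 rad/s, eef=-0.109 0.065 0.135 m, tau=-0.396 4.614 -1.067 0.980 N·m.
t=1.080 s (step 54): theta=-0.751 -2.924 -0.011 2.842 rad, qd=-7.487 -3.271 0.697 -0.477 rad/s, eef=-0.130 0.082 0.089 m, tau=4.599 3.322 -0.998 2.808 N·m.
t=1.140 s (step 57): theta=-1.140 -3.110 0.019 2.810 rad, qd=-5.235 -2.936 0.458 -0.564 rad/s, eef=-0.136 0.105 0.041 m, tau=5.059 3.457 -1.069 3.872 N·m.
t=1.200 s (step 60): theta=-1.370 -3.278 0.055 2.777 rad, qd=-2.504 -2.699 0.732 -0.513 rad/s, eef=-0.135 0.122 0.005 m, tau=4.327 3.776 -1.016 3.959 N·m.
t=1.260 s (step 63): theta=-1.385 -3.339 -0.018 2.671 rad, qd=2.941 2.610 -4.203 -3.977 rad/s, eef=-0.141 0.139 -0.029 m, tau=3.824 63.130 -24.955 1.416 N·m.
t=1.320 s (step 66): theta=-1.070 -2.897 -0.262 2.385 rad, qd=6.390 11.505 -2.228 -4.966 rad/s, eef=-0.133 0.215 -0.039 m, tau=9.138 1.845 -2.478 2.002 N·m.
t=1.380 s (step 69): theta=-0.702 -2.231 -0.216 2.033 rad, qd=6.018 8.907 1.929 -7.243 rad/s, eef=-0.179 0.376 0.034 m, tau=0.923 -22.897 8.366 3.383 N·m.
t=1.440 s (step 72): theta=-0.346 -1.880 -0.113 1.572 rad, qd=5.711 3.048 1.168 -7.429 rad/s, eef=-0.260 0.514 0.124 m, tau=-1.161 -12.231 6.131 2.984 N·m.
t=1.500 s (step 75): theta=-0.038 -1.804 -0.076 1.185 rad, qd=4.424 -0.123 0.090 -5.437 rad/s, eef=-0.312 0.588 0.165 m, tau=-1.551 1.968 0.178 1.157 N·m.
t=1.540 s (step 77): theta=0.120 -1.827 -0.078 0.988 rad, qd=3.501 -0.912 -0.119 -4.480 rad/s, eef=-0.336 0.612 0.159 m.
max |tau| (N·m): 64.249


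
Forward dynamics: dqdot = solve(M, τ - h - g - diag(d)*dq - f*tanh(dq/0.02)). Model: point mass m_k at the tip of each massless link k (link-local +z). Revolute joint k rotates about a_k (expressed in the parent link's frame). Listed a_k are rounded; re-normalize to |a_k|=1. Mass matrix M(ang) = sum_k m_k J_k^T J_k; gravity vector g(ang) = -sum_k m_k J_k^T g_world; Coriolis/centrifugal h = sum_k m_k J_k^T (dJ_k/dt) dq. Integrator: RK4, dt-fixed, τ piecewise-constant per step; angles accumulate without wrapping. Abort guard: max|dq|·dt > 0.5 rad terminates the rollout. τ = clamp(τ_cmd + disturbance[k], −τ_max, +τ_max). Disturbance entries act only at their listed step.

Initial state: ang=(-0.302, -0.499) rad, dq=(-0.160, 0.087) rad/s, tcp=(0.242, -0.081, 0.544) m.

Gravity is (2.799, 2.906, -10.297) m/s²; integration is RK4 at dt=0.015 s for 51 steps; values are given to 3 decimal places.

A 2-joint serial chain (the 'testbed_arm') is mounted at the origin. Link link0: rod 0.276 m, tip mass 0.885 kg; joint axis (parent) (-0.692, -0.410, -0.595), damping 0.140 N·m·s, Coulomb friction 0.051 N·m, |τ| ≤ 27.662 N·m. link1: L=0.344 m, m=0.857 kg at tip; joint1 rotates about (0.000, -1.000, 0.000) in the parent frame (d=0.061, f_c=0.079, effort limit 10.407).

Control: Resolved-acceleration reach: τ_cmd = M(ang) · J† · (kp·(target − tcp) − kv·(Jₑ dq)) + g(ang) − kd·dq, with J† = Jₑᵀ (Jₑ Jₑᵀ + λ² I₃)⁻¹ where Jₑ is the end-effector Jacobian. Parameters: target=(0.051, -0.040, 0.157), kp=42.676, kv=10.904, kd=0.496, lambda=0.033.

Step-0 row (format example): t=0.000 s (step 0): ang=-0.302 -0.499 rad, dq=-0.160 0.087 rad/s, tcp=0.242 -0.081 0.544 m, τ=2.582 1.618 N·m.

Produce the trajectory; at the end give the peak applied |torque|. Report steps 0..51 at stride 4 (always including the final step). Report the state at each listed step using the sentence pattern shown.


t=0.060 s (step 4): ang=-0.297 -0.516 rad, dq=0.245 -0.516 rad/s, tcp=0.245 -0.079 0.542 m, τ=2.109 2.273 N·m.
t=0.120 s (step 8): ang=-0.278 -0.553 rad, dq=0.370 -0.685 rad/s, tcp=0.250 -0.071 0.537 m, τ=1.946 2.449 N·m.
t=0.180 s (step 12): ang=-0.253 -0.597 rad, dq=0.443 -0.768 rad/s, tcp=0.255 -0.062 0.532 m, τ=1.845 2.526 N·m.
t=0.240 s (step 16): ang=-0.225 -0.645 rad, dq=0.513 -0.840 rad/s, tcp=0.260 -0.053 0.525 m, τ=1.754 2.581 N·m.
t=0.300 s (step 20): ang=-0.192 -0.697 rad, dq=0.594 -0.916 rad/s, tcp=0.265 -0.043 0.518 m, τ=1.660 2.629 N·m.
t=0.360 s (step 24): ang=-0.153 -0.755 rad, dq=0.693 -1.001 rad/s, tcp=0.270 -0.032 0.509 m, τ=1.560 2.671 N·m.
t=0.420 s (step 28): ang=-0.108 -0.818 rad, dq=0.820 -1.098 rad/s, tcp=0.274 -0.021 0.499 m, τ=1.452 2.703 N·m.
t=0.480 s (step 32): ang=-0.054 -0.887 rad, dq=0.984 -1.211 rad/s, tcp=0.278 -0.010 0.487 m, τ=1.339 2.721 N·m.
t=0.540 s (step 36): ang=0.011 -0.963 rad, dq=1.201 -1.343 rad/s, tcp=0.280 0.002 0.474 m, τ=1.220 2.720 N·m.
t=0.600 s (step 40): ang=0.092 -1.049 rad, dq=1.493 -1.500 rad/s, tcp=0.282 0.013 0.458 m, τ=1.098 2.688 N·m.
t=0.660 s (step 44): ang=0.192 -1.144 rad, dq=1.885 -1.686 rad/s, tcp=0.281 0.023 0.440 m, τ=0.966 2.615 N·m.
t=0.720 s (step 48): ang=0.320 -1.251 rad, dq=2.388 -1.892 rad/s, tcp=0.276 0.032 0.420 m, τ=0.785 2.481 N·m.
t=0.765 s (step 51): ang=0.437 -1.340 rad, dq=2.799 -2.037 rad/s, tcp=0.271 0.037 0.404 m.
max |τ| (N·m): 2.724
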